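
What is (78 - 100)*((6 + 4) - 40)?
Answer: 660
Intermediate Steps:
(78 - 100)*((6 + 4) - 40) = -22*(10 - 40) = -22*(-30) = 660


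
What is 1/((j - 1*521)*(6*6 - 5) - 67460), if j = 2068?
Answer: -1/19503 ≈ -5.1274e-5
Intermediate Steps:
1/((j - 1*521)*(6*6 - 5) - 67460) = 1/((2068 - 1*521)*(6*6 - 5) - 67460) = 1/((2068 - 521)*(36 - 5) - 67460) = 1/(1547*31 - 67460) = 1/(47957 - 67460) = 1/(-19503) = -1/19503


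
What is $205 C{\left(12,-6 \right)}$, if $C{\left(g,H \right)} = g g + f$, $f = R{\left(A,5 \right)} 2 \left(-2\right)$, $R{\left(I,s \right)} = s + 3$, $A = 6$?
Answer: $22960$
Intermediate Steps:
$R{\left(I,s \right)} = 3 + s$
$f = -32$ ($f = \left(3 + 5\right) 2 \left(-2\right) = 8 \cdot 2 \left(-2\right) = 16 \left(-2\right) = -32$)
$C{\left(g,H \right)} = -32 + g^{2}$ ($C{\left(g,H \right)} = g g - 32 = g^{2} - 32 = -32 + g^{2}$)
$205 C{\left(12,-6 \right)} = 205 \left(-32 + 12^{2}\right) = 205 \left(-32 + 144\right) = 205 \cdot 112 = 22960$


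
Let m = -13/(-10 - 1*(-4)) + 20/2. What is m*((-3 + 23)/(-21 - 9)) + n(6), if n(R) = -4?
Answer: -109/9 ≈ -12.111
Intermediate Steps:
m = 73/6 (m = -13/(-10 + 4) + 20*(½) = -13/(-6) + 10 = -13*(-⅙) + 10 = 13/6 + 10 = 73/6 ≈ 12.167)
m*((-3 + 23)/(-21 - 9)) + n(6) = 73*((-3 + 23)/(-21 - 9))/6 - 4 = 73*(20/(-30))/6 - 4 = 73*(20*(-1/30))/6 - 4 = (73/6)*(-⅔) - 4 = -73/9 - 4 = -109/9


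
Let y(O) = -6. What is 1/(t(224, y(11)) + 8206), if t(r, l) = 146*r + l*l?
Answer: 1/40946 ≈ 2.4422e-5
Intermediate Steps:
t(r, l) = l² + 146*r (t(r, l) = 146*r + l² = l² + 146*r)
1/(t(224, y(11)) + 8206) = 1/(((-6)² + 146*224) + 8206) = 1/((36 + 32704) + 8206) = 1/(32740 + 8206) = 1/40946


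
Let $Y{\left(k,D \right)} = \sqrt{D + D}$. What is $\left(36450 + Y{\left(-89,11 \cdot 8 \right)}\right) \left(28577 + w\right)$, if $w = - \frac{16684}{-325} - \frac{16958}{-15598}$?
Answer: $\frac{105801638669028}{101387} + \frac{290265126664 \sqrt{11}}{2534675} \approx 1.0439 \cdot 10^{9}$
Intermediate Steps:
$Y{\left(k,D \right)} = \sqrt{2} \sqrt{D}$ ($Y{\left(k,D \right)} = \sqrt{2 D} = \sqrt{2} \sqrt{D}$)
$w = \frac{132874191}{2534675}$ ($w = \left(-16684\right) \left(- \frac{1}{325}\right) - - \frac{8479}{7799} = \frac{16684}{325} + \frac{8479}{7799} = \frac{132874191}{2534675} \approx 52.423$)
$\left(36450 + Y{\left(-89,11 \cdot 8 \right)}\right) \left(28577 + w\right) = \left(36450 + \sqrt{2} \sqrt{11 \cdot 8}\right) \left(28577 + \frac{132874191}{2534675}\right) = \left(36450 + \sqrt{2} \sqrt{88}\right) \frac{72566281666}{2534675} = \left(36450 + \sqrt{2} \cdot 2 \sqrt{22}\right) \frac{72566281666}{2534675} = \left(36450 + 4 \sqrt{11}\right) \frac{72566281666}{2534675} = \frac{105801638669028}{101387} + \frac{290265126664 \sqrt{11}}{2534675}$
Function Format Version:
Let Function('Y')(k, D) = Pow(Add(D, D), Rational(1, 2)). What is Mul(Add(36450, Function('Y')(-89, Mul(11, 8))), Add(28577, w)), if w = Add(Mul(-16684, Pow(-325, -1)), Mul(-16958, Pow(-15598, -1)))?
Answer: Add(Rational(105801638669028, 101387), Mul(Rational(290265126664, 2534675), Pow(11, Rational(1, 2)))) ≈ 1.0439e+9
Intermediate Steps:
Function('Y')(k, D) = Mul(Pow(2, Rational(1, 2)), Pow(D, Rational(1, 2))) (Function('Y')(k, D) = Pow(Mul(2, D), Rational(1, 2)) = Mul(Pow(2, Rational(1, 2)), Pow(D, Rational(1, 2))))
w = Rational(132874191, 2534675) (w = Add(Mul(-16684, Rational(-1, 325)), Mul(-16958, Rational(-1, 15598))) = Add(Rational(16684, 325), Rational(8479, 7799)) = Rational(132874191, 2534675) ≈ 52.423)
Mul(Add(36450, Function('Y')(-89, Mul(11, 8))), Add(28577, w)) = Mul(Add(36450, Mul(Pow(2, Rational(1, 2)), Pow(Mul(11, 8), Rational(1, 2)))), Add(28577, Rational(132874191, 2534675))) = Mul(Add(36450, Mul(Pow(2, Rational(1, 2)), Pow(88, Rational(1, 2)))), Rational(72566281666, 2534675)) = Mul(Add(36450, Mul(Pow(2, Rational(1, 2)), Mul(2, Pow(22, Rational(1, 2))))), Rational(72566281666, 2534675)) = Mul(Add(36450, Mul(4, Pow(11, Rational(1, 2)))), Rational(72566281666, 2534675)) = Add(Rational(105801638669028, 101387), Mul(Rational(290265126664, 2534675), Pow(11, Rational(1, 2))))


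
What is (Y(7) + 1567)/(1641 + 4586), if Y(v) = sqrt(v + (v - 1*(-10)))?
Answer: 1567/6227 + 2*sqrt(6)/6227 ≈ 0.25243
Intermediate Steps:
Y(v) = sqrt(10 + 2*v) (Y(v) = sqrt(v + (v + 10)) = sqrt(v + (10 + v)) = sqrt(10 + 2*v))
(Y(7) + 1567)/(1641 + 4586) = (sqrt(10 + 2*7) + 1567)/(1641 + 4586) = (sqrt(10 + 14) + 1567)/6227 = (sqrt(24) + 1567)*(1/6227) = (2*sqrt(6) + 1567)*(1/6227) = (1567 + 2*sqrt(6))*(1/6227) = 1567/6227 + 2*sqrt(6)/6227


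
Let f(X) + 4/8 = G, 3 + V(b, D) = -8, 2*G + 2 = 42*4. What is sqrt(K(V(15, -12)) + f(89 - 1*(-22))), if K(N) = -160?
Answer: I*sqrt(310)/2 ≈ 8.8034*I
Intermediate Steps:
G = 83 (G = -1 + (42*4)/2 = -1 + (1/2)*168 = -1 + 84 = 83)
V(b, D) = -11 (V(b, D) = -3 - 8 = -11)
f(X) = 165/2 (f(X) = -1/2 + 83 = 165/2)
sqrt(K(V(15, -12)) + f(89 - 1*(-22))) = sqrt(-160 + 165/2) = sqrt(-155/2) = I*sqrt(310)/2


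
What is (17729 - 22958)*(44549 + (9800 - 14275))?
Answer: -209546946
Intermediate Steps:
(17729 - 22958)*(44549 + (9800 - 14275)) = -5229*(44549 - 4475) = -5229*40074 = -209546946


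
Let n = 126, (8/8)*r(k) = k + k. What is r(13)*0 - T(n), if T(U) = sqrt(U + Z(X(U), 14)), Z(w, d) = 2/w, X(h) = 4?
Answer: -sqrt(506)/2 ≈ -11.247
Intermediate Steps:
r(k) = 2*k (r(k) = k + k = 2*k)
T(U) = sqrt(1/2 + U) (T(U) = sqrt(U + 2/4) = sqrt(U + 2*(1/4)) = sqrt(U + 1/2) = sqrt(1/2 + U))
r(13)*0 - T(n) = (2*13)*0 - sqrt(2 + 4*126)/2 = 26*0 - sqrt(2 + 504)/2 = 0 - sqrt(506)/2 = -sqrt(506)/2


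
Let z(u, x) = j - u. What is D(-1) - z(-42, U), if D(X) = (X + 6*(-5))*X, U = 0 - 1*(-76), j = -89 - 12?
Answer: 90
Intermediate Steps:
j = -101
U = 76 (U = 0 + 76 = 76)
z(u, x) = -101 - u
D(X) = X*(-30 + X) (D(X) = (X - 30)*X = (-30 + X)*X = X*(-30 + X))
D(-1) - z(-42, U) = -(-30 - 1) - (-101 - 1*(-42)) = -1*(-31) - (-101 + 42) = 31 - 1*(-59) = 31 + 59 = 90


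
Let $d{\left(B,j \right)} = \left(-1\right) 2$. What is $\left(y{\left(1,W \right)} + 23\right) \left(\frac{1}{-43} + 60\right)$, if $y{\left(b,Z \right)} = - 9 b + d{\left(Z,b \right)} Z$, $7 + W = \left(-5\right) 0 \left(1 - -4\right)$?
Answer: $\frac{72212}{43} \approx 1679.3$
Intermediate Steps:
$d{\left(B,j \right)} = -2$
$W = -7$ ($W = -7 + \left(-5\right) 0 \left(1 - -4\right) = -7 + 0 \left(1 + 4\right) = -7 + 0 \cdot 5 = -7 + 0 = -7$)
$y{\left(b,Z \right)} = - 9 b - 2 Z$
$\left(y{\left(1,W \right)} + 23\right) \left(\frac{1}{-43} + 60\right) = \left(\left(\left(-9\right) 1 - -14\right) + 23\right) \left(\frac{1}{-43} + 60\right) = \left(\left(-9 + 14\right) + 23\right) \left(- \frac{1}{43} + 60\right) = \left(5 + 23\right) \frac{2579}{43} = 28 \cdot \frac{2579}{43} = \frac{72212}{43}$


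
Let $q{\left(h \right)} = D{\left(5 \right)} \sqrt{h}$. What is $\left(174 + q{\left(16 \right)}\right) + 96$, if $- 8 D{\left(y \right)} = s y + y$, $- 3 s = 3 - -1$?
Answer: $\frac{1625}{6} \approx 270.83$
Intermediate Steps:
$s = - \frac{4}{3}$ ($s = - \frac{3 - -1}{3} = - \frac{3 + 1}{3} = \left(- \frac{1}{3}\right) 4 = - \frac{4}{3} \approx -1.3333$)
$D{\left(y \right)} = \frac{y}{24}$ ($D{\left(y \right)} = - \frac{- \frac{4 y}{3} + y}{8} = - \frac{\left(- \frac{1}{3}\right) y}{8} = \frac{y}{24}$)
$q{\left(h \right)} = \frac{5 \sqrt{h}}{24}$ ($q{\left(h \right)} = \frac{1}{24} \cdot 5 \sqrt{h} = \frac{5 \sqrt{h}}{24}$)
$\left(174 + q{\left(16 \right)}\right) + 96 = \left(174 + \frac{5 \sqrt{16}}{24}\right) + 96 = \left(174 + \frac{5}{24} \cdot 4\right) + 96 = \left(174 + \frac{5}{6}\right) + 96 = \frac{1049}{6} + 96 = \frac{1625}{6}$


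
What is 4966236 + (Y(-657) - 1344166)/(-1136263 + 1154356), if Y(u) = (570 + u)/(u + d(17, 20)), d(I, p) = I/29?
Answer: 1710437211356675/344418348 ≈ 4.9662e+6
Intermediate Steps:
d(I, p) = I/29 (d(I, p) = I*(1/29) = I/29)
Y(u) = (570 + u)/(17/29 + u) (Y(u) = (570 + u)/(u + (1/29)*17) = (570 + u)/(u + 17/29) = (570 + u)/(17/29 + u))
4966236 + (Y(-657) - 1344166)/(-1136263 + 1154356) = 4966236 + (29*(570 - 657)/(17 + 29*(-657)) - 1344166)/(-1136263 + 1154356) = 4966236 + (29*(-87)/(17 - 19053) - 1344166)/18093 = 4966236 + (29*(-87)/(-19036) - 1344166)*(1/18093) = 4966236 + (29*(-1/19036)*(-87) - 1344166)*(1/18093) = 4966236 + (2523/19036 - 1344166)*(1/18093) = 4966236 - 25587541453/19036*1/18093 = 4966236 - 25587541453/344418348 = 1710437211356675/344418348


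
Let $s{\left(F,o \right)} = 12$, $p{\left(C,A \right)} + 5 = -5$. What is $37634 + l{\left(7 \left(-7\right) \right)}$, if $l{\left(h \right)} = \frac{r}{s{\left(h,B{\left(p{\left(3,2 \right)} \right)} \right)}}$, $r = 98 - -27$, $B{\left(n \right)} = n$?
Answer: $\frac{451733}{12} \approx 37644.0$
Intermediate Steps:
$p{\left(C,A \right)} = -10$ ($p{\left(C,A \right)} = -5 - 5 = -10$)
$r = 125$ ($r = 98 + 27 = 125$)
$l{\left(h \right)} = \frac{125}{12}$
$37634 + l{\left(7 \left(-7\right) \right)} = 37634 + \frac{125}{12} = \frac{451733}{12}$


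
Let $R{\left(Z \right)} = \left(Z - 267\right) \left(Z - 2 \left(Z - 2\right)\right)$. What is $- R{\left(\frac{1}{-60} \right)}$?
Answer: $\frac{3861061}{3600} \approx 1072.5$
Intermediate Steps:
$R{\left(Z \right)} = \left(-267 + Z\right) \left(4 - Z\right)$ ($R{\left(Z \right)} = \left(-267 + Z\right) \left(Z - 2 \left(-2 + Z\right)\right) = \left(-267 + Z\right) \left(Z - \left(-4 + 2 Z\right)\right) = \left(-267 + Z\right) \left(4 - Z\right)$)
$- R{\left(\frac{1}{-60} \right)} = - (-1068 - \left(\frac{1}{-60}\right)^{2} + \frac{271}{-60}) = - (-1068 - \left(- \frac{1}{60}\right)^{2} + 271 \left(- \frac{1}{60}\right)) = - (-1068 - \frac{1}{3600} - \frac{271}{60}) = \left(-1\right) \left(- \frac{3861061}{3600}\right) = \frac{3861061}{3600}$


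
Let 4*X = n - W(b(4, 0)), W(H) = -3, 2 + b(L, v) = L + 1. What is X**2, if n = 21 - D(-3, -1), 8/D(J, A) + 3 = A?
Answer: 169/4 ≈ 42.250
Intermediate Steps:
b(L, v) = -1 + L (b(L, v) = -2 + (L + 1) = -2 + (1 + L) = -1 + L)
D(J, A) = 8/(-3 + A)
n = 23 (n = 21 - 8/(-3 - 1) = 21 - 8/(-4) = 21 - 8*(-1)/4 = 21 - 1*(-2) = 21 + 2 = 23)
X = 13/2 (X = (23 - 1*(-3))/4 = (23 + 3)/4 = (1/4)*26 = 13/2 ≈ 6.5000)
X**2 = (13/2)**2 = 169/4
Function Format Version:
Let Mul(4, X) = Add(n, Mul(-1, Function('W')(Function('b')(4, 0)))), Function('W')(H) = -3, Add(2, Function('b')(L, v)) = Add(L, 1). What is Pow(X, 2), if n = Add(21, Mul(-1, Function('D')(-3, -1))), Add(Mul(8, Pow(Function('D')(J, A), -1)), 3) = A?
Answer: Rational(169, 4) ≈ 42.250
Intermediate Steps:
Function('b')(L, v) = Add(-1, L) (Function('b')(L, v) = Add(-2, Add(L, 1)) = Add(-2, Add(1, L)) = Add(-1, L))
Function('D')(J, A) = Mul(8, Pow(Add(-3, A), -1))
n = 23 (n = Add(21, Mul(-1, Mul(8, Pow(Add(-3, -1), -1)))) = Add(21, Mul(-1, Mul(8, Pow(-4, -1)))) = Add(21, Mul(-1, Mul(8, Rational(-1, 4)))) = Add(21, Mul(-1, -2)) = Add(21, 2) = 23)
X = Rational(13, 2) (X = Mul(Rational(1, 4), Add(23, Mul(-1, -3))) = Mul(Rational(1, 4), Add(23, 3)) = Mul(Rational(1, 4), 26) = Rational(13, 2) ≈ 6.5000)
Pow(X, 2) = Pow(Rational(13, 2), 2) = Rational(169, 4)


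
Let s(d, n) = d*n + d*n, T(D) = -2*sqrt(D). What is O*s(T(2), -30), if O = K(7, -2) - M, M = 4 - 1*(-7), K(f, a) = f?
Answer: -480*sqrt(2) ≈ -678.82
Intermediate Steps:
M = 11 (M = 4 + 7 = 11)
s(d, n) = 2*d*n
O = -4 (O = 7 - 1*11 = 7 - 11 = -4)
O*s(T(2), -30) = -8*(-2*sqrt(2))*(-30) = -480*sqrt(2)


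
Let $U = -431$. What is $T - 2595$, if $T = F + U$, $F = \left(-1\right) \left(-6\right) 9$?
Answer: $-2972$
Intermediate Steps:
$F = 54$ ($F = 6 \cdot 9 = 54$)
$T = -377$ ($T = 54 - 431 = -377$)
$T - 2595 = -377 - 2595 = -2972$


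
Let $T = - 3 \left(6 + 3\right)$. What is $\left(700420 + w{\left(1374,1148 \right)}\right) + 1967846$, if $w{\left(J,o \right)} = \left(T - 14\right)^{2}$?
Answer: $2669947$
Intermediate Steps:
$T = -27$ ($T = \left(-3\right) 9 = -27$)
$w{\left(J,o \right)} = 1681$ ($w{\left(J,o \right)} = \left(-27 - 14\right)^{2} = \left(-41\right)^{2} = 1681$)
$\left(700420 + w{\left(1374,1148 \right)}\right) + 1967846 = \left(700420 + 1681\right) + 1967846 = 702101 + 1967846 = 2669947$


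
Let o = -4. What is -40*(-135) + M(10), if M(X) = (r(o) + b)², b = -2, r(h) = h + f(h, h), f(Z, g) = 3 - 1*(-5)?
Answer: 5404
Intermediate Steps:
f(Z, g) = 8 (f(Z, g) = 3 + 5 = 8)
r(h) = 8 + h (r(h) = h + 8 = 8 + h)
M(X) = 4 (M(X) = ((8 - 4) - 2)² = (4 - 2)² = 2² = 4)
-40*(-135) + M(10) = -40*(-135) + 4 = 5400 + 4 = 5404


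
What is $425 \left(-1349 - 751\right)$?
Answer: $-892500$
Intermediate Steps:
$425 \left(-1349 - 751\right) = 425 \left(-2100\right) = -892500$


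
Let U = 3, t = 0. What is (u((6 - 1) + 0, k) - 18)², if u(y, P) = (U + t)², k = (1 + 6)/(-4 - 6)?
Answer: 81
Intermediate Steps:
k = -7/10 (k = 7/(-10) = 7*(-⅒) = -7/10 ≈ -0.70000)
u(y, P) = 9 (u(y, P) = (3 + 0)² = 3² = 9)
(u((6 - 1) + 0, k) - 18)² = (9 - 18)² = (-9)² = 81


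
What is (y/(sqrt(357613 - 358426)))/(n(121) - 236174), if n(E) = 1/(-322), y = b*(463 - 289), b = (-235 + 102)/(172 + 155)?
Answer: -2483908*I*sqrt(813)/6739148185893 ≈ -1.0509e-5*I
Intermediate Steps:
b = -133/327 ≈ -0.40673
y = -7714/109 (y = -133*(463 - 289)/327 = -133/327*174 = -7714/109 ≈ -70.771)
n(E) = -1/322
(y/(sqrt(357613 - 358426)))/(n(121) - 236174) = (-7714/(109*sqrt(357613 - 358426)))/(-1/322 - 236174) = (-7714*(-I*sqrt(813)/813)/109)/(-76048029/322) = -7714*(-I*sqrt(813)/813)/109*(-322/76048029) = -(-7714)*I*sqrt(813)/88617*(-322/76048029) = (7714*I*sqrt(813)/88617)*(-322/76048029) = -2483908*I*sqrt(813)/6739148185893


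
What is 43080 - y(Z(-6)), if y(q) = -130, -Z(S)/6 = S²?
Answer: 43210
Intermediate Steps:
Z(S) = -6*S²
43080 - y(Z(-6)) = 43080 - 1*(-130) = 43080 + 130 = 43210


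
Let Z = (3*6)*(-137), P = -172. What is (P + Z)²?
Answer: 6959044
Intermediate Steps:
Z = -2466 (Z = 18*(-137) = -2466)
(P + Z)² = (-172 - 2466)² = (-2638)² = 6959044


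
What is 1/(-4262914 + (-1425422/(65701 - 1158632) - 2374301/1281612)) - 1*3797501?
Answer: -22675341357256233602118847/5971121892332571575 ≈ -3.7975e+6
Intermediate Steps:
1/(-4262914 + (-1425422/(65701 - 1158632) - 2374301/1281612)) - 1*3797501 = 1/(-4262914 + (-1425422/(-1092931) - 2374301*1/1281612)) - 3797501 = 1/(-4262914 + (-1425422*(-1/1092931) - 2374301/1281612)) - 3797501 = 1/(-4262914 + (1425422/1092931 - 2374301/1281612)) - 3797501 = 1/(-4262914 - 768109225967/1400713484772) - 3797501 = 1/(-5971121892332571575/1400713484772) - 3797501 = -1400713484772/5971121892332571575 - 3797501 = -22675341357256233602118847/5971121892332571575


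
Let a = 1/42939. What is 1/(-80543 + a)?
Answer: -42939/3458435876 ≈ -1.2416e-5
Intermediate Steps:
a = 1/42939 ≈ 2.3289e-5
1/(-80543 + a) = 1/(-80543 + 1/42939) = 1/(-3458435876/42939) = -42939/3458435876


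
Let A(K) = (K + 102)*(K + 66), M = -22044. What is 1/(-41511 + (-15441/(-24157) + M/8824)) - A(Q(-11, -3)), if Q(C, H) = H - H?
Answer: -14892762391849018/2212234453143 ≈ -6732.0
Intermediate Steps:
Q(C, H) = 0
A(K) = (66 + K)*(102 + K) (A(K) = (102 + K)*(66 + K) = (66 + K)*(102 + K))
1/(-41511 + (-15441/(-24157) + M/8824)) - A(Q(-11, -3)) = 1/(-41511 + (-15441/(-24157) - 22044/8824)) - (6732 + 0² + 168*0) = 1/(-41511 + (-15441*(-1/24157) - 22044*1/8824)) - (6732 + 0 + 0) = 1/(-41511 + (15441/24157 - 5511/2206)) - 1*6732 = 1/(-41511 - 99066381/53290342) - 6732 = 1/(-2212234453143/53290342) - 6732 = -53290342/2212234453143 - 6732 = -14892762391849018/2212234453143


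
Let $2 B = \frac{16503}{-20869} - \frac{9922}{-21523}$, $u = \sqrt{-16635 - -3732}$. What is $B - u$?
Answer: $- \frac{148131851}{898326974} - i \sqrt{12903} \approx -0.1649 - 113.59 i$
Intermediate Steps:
$u = i \sqrt{12903}$ ($u = \sqrt{-16635 + \left(-7068 + 10800\right)} = \sqrt{-16635 + 3732} = \sqrt{-12903} = i \sqrt{12903} \approx 113.59 i$)
$B = - \frac{148131851}{898326974}$ ($B = \frac{\frac{16503}{-20869} - \frac{9922}{-21523}}{2} = \frac{16503 \left(- \frac{1}{20869}\right) - - \frac{9922}{21523}}{2} = \frac{- \frac{16503}{20869} + \frac{9922}{21523}}{2} = \frac{1}{2} \left(- \frac{148131851}{449163487}\right) = - \frac{148131851}{898326974} \approx -0.1649$)
$B - u = - \frac{148131851}{898326974} - i \sqrt{12903}$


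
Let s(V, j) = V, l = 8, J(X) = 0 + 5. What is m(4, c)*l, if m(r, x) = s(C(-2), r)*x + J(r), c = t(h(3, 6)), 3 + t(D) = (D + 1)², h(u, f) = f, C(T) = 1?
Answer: 408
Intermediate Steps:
J(X) = 5
t(D) = -3 + (1 + D)² (t(D) = -3 + (D + 1)² = -3 + (1 + D)²)
c = 46 (c = -3 + (1 + 6)² = -3 + 7² = -3 + 49 = 46)
m(r, x) = 5 + x (m(r, x) = 1*x + 5 = x + 5 = 5 + x)
m(4, c)*l = (5 + 46)*8 = 51*8 = 408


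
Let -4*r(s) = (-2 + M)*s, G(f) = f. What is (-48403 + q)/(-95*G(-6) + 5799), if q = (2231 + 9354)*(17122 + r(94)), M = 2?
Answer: 198309967/6369 ≈ 31137.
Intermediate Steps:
r(s) = 0 (r(s) = -(-2 + 2)*s/4 = -0*s = -¼*0 = 0)
q = 198358370 (q = (2231 + 9354)*(17122 + 0) = 11585*17122 = 198358370)
(-48403 + q)/(-95*G(-6) + 5799) = (-48403 + 198358370)/(-95*(-6) + 5799) = 198309967/(570 + 5799) = 198309967/6369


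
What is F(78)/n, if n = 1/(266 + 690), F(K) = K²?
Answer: 5816304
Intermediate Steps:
n = 1/956 ≈ 0.0010460
F(78)/n = 78²/(1/956) = 6084*956 = 5816304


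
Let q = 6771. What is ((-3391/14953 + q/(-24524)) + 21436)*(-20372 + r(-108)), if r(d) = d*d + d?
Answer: -911824358951220/4825097 ≈ -1.8898e+8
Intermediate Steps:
r(d) = d + d**2 (r(d) = d**2 + d = d + d**2)
((-3391/14953 + q/(-24524)) + 21436)*(-20372 + r(-108)) = ((-3391/14953 + 6771/(-24524)) + 21436)*(-20372 - 108*(1 - 108)) = ((-3391*1/14953 + 6771*(-1/24524)) + 21436)*(-20372 - 108*(-107)) = ((-3391/14953 - 6771/24524) + 21436)*(-20372 + 11556) = (-184407647/366707372 + 21436)*(-8816) = (7860554818545/366707372)*(-8816) = -911824358951220/4825097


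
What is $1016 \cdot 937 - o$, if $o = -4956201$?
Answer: $5908193$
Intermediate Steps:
$1016 \cdot 937 - o = 1016 \cdot 937 - -4956201 = 951992 + 4956201 = 5908193$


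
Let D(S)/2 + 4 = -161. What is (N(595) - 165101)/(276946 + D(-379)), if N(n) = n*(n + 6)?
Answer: 96247/138308 ≈ 0.69589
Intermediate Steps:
D(S) = -330 (D(S) = -8 + 2*(-161) = -8 - 322 = -330)
N(n) = n*(6 + n)
(N(595) - 165101)/(276946 + D(-379)) = (595*(6 + 595) - 165101)/(276946 - 330) = (595*601 - 165101)/276616 = (357595 - 165101)*(1/276616) = 192494*(1/276616) = 96247/138308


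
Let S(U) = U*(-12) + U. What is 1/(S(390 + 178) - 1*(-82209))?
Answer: 1/75961 ≈ 1.3165e-5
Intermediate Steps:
S(U) = -11*U (S(U) = -12*U + U = -11*U)
1/(S(390 + 178) - 1*(-82209)) = 1/(-11*(390 + 178) - 1*(-82209)) = 1/(-11*568 + 82209) = 1/(-6248 + 82209) = 1/75961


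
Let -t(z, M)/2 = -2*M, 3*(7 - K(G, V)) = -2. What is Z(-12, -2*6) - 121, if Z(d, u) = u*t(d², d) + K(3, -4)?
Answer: 1388/3 ≈ 462.67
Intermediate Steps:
K(G, V) = 23/3 (K(G, V) = 7 - ⅓*(-2) = 7 + ⅔ = 23/3)
t(z, M) = 4*M (t(z, M) = -(-4)*M = 4*M)
Z(d, u) = 23/3 + 4*d*u (Z(d, u) = u*(4*d) + 23/3 = 4*d*u + 23/3 = 23/3 + 4*d*u)
Z(-12, -2*6) - 121 = (23/3 + 4*(-12)*(-2*6)) - 121 = (23/3 + 4*(-12)*(-12)) - 121 = (23/3 + 576) - 121 = 1751/3 - 121 = 1388/3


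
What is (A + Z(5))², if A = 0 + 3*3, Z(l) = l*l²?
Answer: 17956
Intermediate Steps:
Z(l) = l³
A = 9 (A = 0 + 9 = 9)
(A + Z(5))² = (9 + 5³)² = (9 + 125)² = 134² = 17956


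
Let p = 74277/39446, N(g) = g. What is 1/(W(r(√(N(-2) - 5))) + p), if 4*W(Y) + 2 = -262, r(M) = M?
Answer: -39446/2529159 ≈ -0.015596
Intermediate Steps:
p = 74277/39446 (p = 74277*(1/39446) = 74277/39446 ≈ 1.8830)
W(Y) = -66 (W(Y) = -½ + (¼)*(-262) = -½ - 131/2 = -66)
1/(W(r(√(N(-2) - 5))) + p) = 1/(-66 + 74277/39446) = 1/(-2529159/39446) = -39446/2529159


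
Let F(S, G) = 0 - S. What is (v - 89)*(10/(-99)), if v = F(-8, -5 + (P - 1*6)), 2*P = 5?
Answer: 90/11 ≈ 8.1818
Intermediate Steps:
P = 5/2 (P = (1/2)*5 = 5/2 ≈ 2.5000)
F(S, G) = -S
v = 8 (v = -1*(-8) = 8)
(v - 89)*(10/(-99)) = (8 - 89)*(10/(-99)) = -810*(-1)/99 = -81*(-10/99) = 90/11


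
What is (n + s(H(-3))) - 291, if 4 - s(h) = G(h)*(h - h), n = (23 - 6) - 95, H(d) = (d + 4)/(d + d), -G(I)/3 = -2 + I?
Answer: -365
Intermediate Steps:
G(I) = 6 - 3*I (G(I) = -3*(-2 + I) = 6 - 3*I)
H(d) = (4 + d)/(2*d) (H(d) = (4 + d)/((2*d)) = (4 + d)*(1/(2*d)) = (4 + d)/(2*d))
n = -78 (n = 17 - 95 = -78)
s(h) = 4 (s(h) = 4 - (6 - 3*h)*(h - h) = 4 - (6 - 3*h)*0 = 4 - 1*0 = 4 + 0 = 4)
(n + s(H(-3))) - 291 = (-78 + 4) - 291 = -74 - 291 = -365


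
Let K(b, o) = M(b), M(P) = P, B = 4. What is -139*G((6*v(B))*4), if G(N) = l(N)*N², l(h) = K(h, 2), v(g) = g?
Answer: -122978304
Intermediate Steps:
K(b, o) = b
l(h) = h
G(N) = N³ (G(N) = N*N² = N³)
-139*G((6*v(B))*4) = -139*((6*4)*4)³ = -139*(24*4)³ = -139*96³ = -139*884736 = -122978304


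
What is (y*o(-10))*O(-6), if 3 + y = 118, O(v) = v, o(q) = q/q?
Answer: -690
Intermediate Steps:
o(q) = 1
y = 115 (y = -3 + 118 = 115)
(y*o(-10))*O(-6) = (115*1)*(-6) = 115*(-6) = -690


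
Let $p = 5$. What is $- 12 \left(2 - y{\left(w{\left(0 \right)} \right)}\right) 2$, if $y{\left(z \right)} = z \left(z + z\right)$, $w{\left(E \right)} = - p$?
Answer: $1152$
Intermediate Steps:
$w{\left(E \right)} = -5$ ($w{\left(E \right)} = \left(-1\right) 5 = -5$)
$y{\left(z \right)} = 2 z^{2}$ ($y{\left(z \right)} = z 2 z = 2 z^{2}$)
$- 12 \left(2 - y{\left(w{\left(0 \right)} \right)}\right) 2 = - 12 \left(2 - 2 \left(-5\right)^{2}\right) 2 = - 12 \left(2 - 2 \cdot 25\right) 2 = - 12 \left(2 - 50\right) 2 = \left(-12\right) \left(-48\right) 2 = 576 \cdot 2 = 1152$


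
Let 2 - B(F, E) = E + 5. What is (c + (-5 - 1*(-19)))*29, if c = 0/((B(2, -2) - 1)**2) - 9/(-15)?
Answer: 2117/5 ≈ 423.40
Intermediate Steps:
B(F, E) = -3 - E (B(F, E) = 2 - (E + 5) = 2 - (5 + E) = 2 + (-5 - E) = -3 - E)
c = 3/5 (c = 0/(((-3 - 1*(-2)) - 1)**2) - 9/(-15) = 0/(((-3 + 2) - 1)**2) - 9*(-1/15) = 0/((-1 - 1)**2) + 3/5 = 0/((-2)**2) + 3/5 = 0/4 + 3/5 = 0*(1/4) + 3/5 = 0 + 3/5 = 3/5 ≈ 0.60000)
(c + (-5 - 1*(-19)))*29 = (3/5 + (-5 - 1*(-19)))*29 = (3/5 + (-5 + 19))*29 = (3/5 + 14)*29 = (73/5)*29 = 2117/5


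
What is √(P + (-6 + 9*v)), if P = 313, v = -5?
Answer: √262 ≈ 16.186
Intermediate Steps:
√(P + (-6 + 9*v)) = √(313 + (-6 + 9*(-5))) = √(313 + (-6 - 45)) = √(313 - 51) = √262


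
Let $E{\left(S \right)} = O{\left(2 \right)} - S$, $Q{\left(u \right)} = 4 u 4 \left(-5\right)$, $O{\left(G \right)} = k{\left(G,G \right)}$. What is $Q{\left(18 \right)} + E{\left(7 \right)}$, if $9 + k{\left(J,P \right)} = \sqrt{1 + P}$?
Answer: $-1456 + \sqrt{3} \approx -1454.3$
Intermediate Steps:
$k{\left(J,P \right)} = -9 + \sqrt{1 + P}$
$O{\left(G \right)} = -9 + \sqrt{1 + G}$
$Q{\left(u \right)} = - 80 u$ ($Q{\left(u \right)} = 4 \cdot 4 u \left(-5\right) = 4 \left(- 20 u\right) = - 80 u$)
$E{\left(S \right)} = -9 + \sqrt{3} - S$ ($E{\left(S \right)} = \left(-9 + \sqrt{1 + 2}\right) - S = \left(-9 + \sqrt{3}\right) - S = -9 + \sqrt{3} - S$)
$Q{\left(18 \right)} + E{\left(7 \right)} = \left(-80\right) 18 - \left(16 - \sqrt{3}\right) = -1440 - \left(16 - \sqrt{3}\right) = -1456 + \sqrt{3}$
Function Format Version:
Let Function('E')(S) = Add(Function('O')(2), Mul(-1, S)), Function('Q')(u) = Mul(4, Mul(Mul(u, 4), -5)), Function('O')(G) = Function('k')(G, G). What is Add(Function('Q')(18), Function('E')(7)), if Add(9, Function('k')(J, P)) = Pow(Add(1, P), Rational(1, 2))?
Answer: Add(-1456, Pow(3, Rational(1, 2))) ≈ -1454.3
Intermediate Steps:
Function('k')(J, P) = Add(-9, Pow(Add(1, P), Rational(1, 2)))
Function('O')(G) = Add(-9, Pow(Add(1, G), Rational(1, 2)))
Function('Q')(u) = Mul(-80, u) (Function('Q')(u) = Mul(4, Mul(Mul(4, u), -5)) = Mul(4, Mul(-20, u)) = Mul(-80, u))
Function('E')(S) = Add(-9, Pow(3, Rational(1, 2)), Mul(-1, S)) (Function('E')(S) = Add(Add(-9, Pow(Add(1, 2), Rational(1, 2))), Mul(-1, S)) = Add(Add(-9, Pow(3, Rational(1, 2))), Mul(-1, S)) = Add(-9, Pow(3, Rational(1, 2)), Mul(-1, S)))
Add(Function('Q')(18), Function('E')(7)) = Add(Mul(-80, 18), Add(-9, Pow(3, Rational(1, 2)), Mul(-1, 7))) = Add(-1440, Add(-9, Pow(3, Rational(1, 2)), -7)) = Add(-1440, Add(-16, Pow(3, Rational(1, 2)))) = Add(-1456, Pow(3, Rational(1, 2)))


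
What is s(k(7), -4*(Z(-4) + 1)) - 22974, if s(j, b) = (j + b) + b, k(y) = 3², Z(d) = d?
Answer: -22941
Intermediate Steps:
k(y) = 9
s(j, b) = j + 2*b (s(j, b) = (b + j) + b = j + 2*b)
s(k(7), -4*(Z(-4) + 1)) - 22974 = (9 + 2*(-4*(-4 + 1))) - 22974 = (9 + 2*(-4*(-3))) - 22974 = (9 + 2*12) - 22974 = (9 + 24) - 22974 = 33 - 22974 = -22941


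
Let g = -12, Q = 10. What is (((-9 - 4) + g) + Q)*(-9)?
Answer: 135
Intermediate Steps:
(((-9 - 4) + g) + Q)*(-9) = (((-9 - 4) - 12) + 10)*(-9) = ((-13 - 12) + 10)*(-9) = (-25 + 10)*(-9) = -15*(-9) = 135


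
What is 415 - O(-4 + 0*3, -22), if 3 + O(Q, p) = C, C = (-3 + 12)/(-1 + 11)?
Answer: 4171/10 ≈ 417.10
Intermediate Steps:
C = 9/10 ≈ 0.90000
O(Q, p) = -21/10 (O(Q, p) = -3 + 9/10 = -21/10)
415 - O(-4 + 0*3, -22) = 415 - 1*(-21/10) = 415 + 21/10 = 4171/10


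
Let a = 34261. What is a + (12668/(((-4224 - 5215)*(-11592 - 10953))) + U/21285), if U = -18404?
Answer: 80196974797561/2340824805 ≈ 34260.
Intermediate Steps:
a + (12668/(((-4224 - 5215)*(-11592 - 10953))) + U/21285) = 34261 + (12668/(((-4224 - 5215)*(-11592 - 10953))) - 18404/21285) = 34261 + (12668/((-9439*(-22545))) - 18404*1/21285) = 34261 + (12668/212802255 - 428/495) = 34261 - 2023846544/2340824805 = 80196974797561/2340824805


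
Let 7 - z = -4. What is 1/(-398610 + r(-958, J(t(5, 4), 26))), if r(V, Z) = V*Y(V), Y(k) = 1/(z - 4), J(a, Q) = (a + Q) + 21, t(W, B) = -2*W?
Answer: -7/2791228 ≈ -2.5079e-6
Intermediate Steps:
z = 11 (z = 7 - 1*(-4) = 7 + 4 = 11)
J(a, Q) = 21 + Q + a (J(a, Q) = (Q + a) + 21 = 21 + Q + a)
Y(k) = ⅐ (Y(k) = 1/(11 - 4) = 1/7 = ⅐)
r(V, Z) = V/7 (r(V, Z) = V*(⅐) = V/7)
1/(-398610 + r(-958, J(t(5, 4), 26))) = 1/(-398610 + (⅐)*(-958)) = 1/(-398610 - 958/7) = 1/(-2791228/7) = -7/2791228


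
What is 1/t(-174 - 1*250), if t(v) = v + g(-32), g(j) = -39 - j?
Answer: -1/431 ≈ -0.0023202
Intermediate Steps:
t(v) = -7 + v (t(v) = v + (-39 - 1*(-32)) = v + (-39 + 32) = v - 7 = -7 + v)
1/t(-174 - 1*250) = 1/(-7 + (-174 - 1*250)) = 1/(-7 + (-174 - 250)) = 1/(-7 - 424) = 1/(-431) = -1/431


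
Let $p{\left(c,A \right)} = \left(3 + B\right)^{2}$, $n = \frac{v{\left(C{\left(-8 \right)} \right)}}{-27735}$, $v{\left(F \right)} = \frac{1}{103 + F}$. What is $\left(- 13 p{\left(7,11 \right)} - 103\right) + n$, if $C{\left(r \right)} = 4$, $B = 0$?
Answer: $- \frac{652881901}{2967645} \approx -220.0$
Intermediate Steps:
$n = - \frac{1}{2967645}$ ($n = \frac{1}{\left(103 + 4\right) \left(-27735\right)} = \frac{1}{107} \left(- \frac{1}{27735}\right) = - \frac{1}{2967645} \approx -3.3697 \cdot 10^{-7}$)
$p{\left(c,A \right)} = 9$ ($p{\left(c,A \right)} = \left(3 + 0\right)^{2} = 3^{2} = 9$)
$\left(- 13 p{\left(7,11 \right)} - 103\right) + n = \left(\left(-13\right) 9 - 103\right) - \frac{1}{2967645} = \left(-117 - 103\right) - \frac{1}{2967645} = -220 - \frac{1}{2967645} = - \frac{652881901}{2967645}$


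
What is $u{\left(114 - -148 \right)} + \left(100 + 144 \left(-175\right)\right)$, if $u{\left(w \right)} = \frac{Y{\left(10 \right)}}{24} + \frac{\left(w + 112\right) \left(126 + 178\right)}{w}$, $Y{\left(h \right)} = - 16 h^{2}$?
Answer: $- \frac{9719956}{393} \approx -24733.0$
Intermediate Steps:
$u{\left(w \right)} = - \frac{200}{3} + \frac{34048 + 304 w}{w}$ ($u{\left(w \right)} = \frac{\left(-16\right) 10^{2}}{24} + \frac{\left(w + 112\right) \left(126 + 178\right)}{w} = \left(-16\right) 100 \cdot \frac{1}{24} + \frac{\left(112 + w\right) 304}{w} = \left(-1600\right) \frac{1}{24} + \frac{34048 + 304 w}{w} = - \frac{200}{3} + \frac{34048 + 304 w}{w}$)
$u{\left(114 - -148 \right)} + \left(100 + 144 \left(-175\right)\right) = \left(\frac{712}{3} + \frac{34048}{114 - -148}\right) + \left(100 + 144 \left(-175\right)\right) = \left(\frac{712}{3} + \frac{34048}{114 + 148}\right) + \left(100 - 25200\right) = \left(\frac{712}{3} + \frac{34048}{262}\right) - 25100 = \left(\frac{712}{3} + 34048 \cdot \frac{1}{262}\right) - 25100 = \left(\frac{712}{3} + \frac{17024}{131}\right) - 25100 = \frac{144344}{393} - 25100 = - \frac{9719956}{393}$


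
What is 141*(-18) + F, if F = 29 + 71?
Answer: -2438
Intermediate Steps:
F = 100
141*(-18) + F = 141*(-18) + 100 = -2538 + 100 = -2438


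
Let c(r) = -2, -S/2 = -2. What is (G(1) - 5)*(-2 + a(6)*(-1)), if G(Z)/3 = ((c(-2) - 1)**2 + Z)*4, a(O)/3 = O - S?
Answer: -920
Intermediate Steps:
S = 4 (S = -2*(-2) = 4)
a(O) = -12 + 3*O (a(O) = 3*(O - 1*4) = 3*(O - 4) = 3*(-4 + O) = -12 + 3*O)
G(Z) = 108 + 12*Z (G(Z) = 3*(((-2 - 1)**2 + Z)*4) = 3*(((-3)**2 + Z)*4) = 3*((9 + Z)*4) = 3*(36 + 4*Z) = 108 + 12*Z)
(G(1) - 5)*(-2 + a(6)*(-1)) = ((108 + 12*1) - 5)*(-2 + (-12 + 3*6)*(-1)) = ((108 + 12) - 5)*(-2 + (-12 + 18)*(-1)) = (120 - 5)*(-2 + 6*(-1)) = 115*(-2 - 6) = 115*(-8) = -920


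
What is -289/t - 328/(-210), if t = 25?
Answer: -5249/525 ≈ -9.9981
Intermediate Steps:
-289/t - 328/(-210) = -289/25 - 328/(-210) = -289*1/25 - 328*(-1/210) = -289/25 + 164/105 = -5249/525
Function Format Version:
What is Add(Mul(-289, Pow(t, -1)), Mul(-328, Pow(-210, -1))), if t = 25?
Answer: Rational(-5249, 525) ≈ -9.9981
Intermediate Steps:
Add(Mul(-289, Pow(t, -1)), Mul(-328, Pow(-210, -1))) = Add(Mul(-289, Pow(25, -1)), Mul(-328, Pow(-210, -1))) = Add(Mul(-289, Rational(1, 25)), Mul(-328, Rational(-1, 210))) = Add(Rational(-289, 25), Rational(164, 105)) = Rational(-5249, 525)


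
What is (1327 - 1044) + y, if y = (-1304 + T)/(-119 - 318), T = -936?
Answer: 125911/437 ≈ 288.13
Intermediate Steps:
y = 2240/437 (y = (-1304 - 936)/(-119 - 318) = -2240/(-437) = -2240*(-1/437) = 2240/437 ≈ 5.1259)
(1327 - 1044) + y = (1327 - 1044) + 2240/437 = 283 + 2240/437 = 125911/437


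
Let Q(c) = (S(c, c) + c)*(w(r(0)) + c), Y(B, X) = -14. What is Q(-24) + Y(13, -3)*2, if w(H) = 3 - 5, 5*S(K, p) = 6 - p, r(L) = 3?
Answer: 440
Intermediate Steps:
S(K, p) = 6/5 - p/5 (S(K, p) = (6 - p)/5 = 6/5 - p/5)
w(H) = -2
Q(c) = (-2 + c)*(6/5 + 4*c/5) (Q(c) = ((6/5 - c/5) + c)*(-2 + c) = (6/5 + 4*c/5)*(-2 + c) = (-2 + c)*(6/5 + 4*c/5))
Q(-24) + Y(13, -3)*2 = (-12/5 - 2/5*(-24) + (4/5)*(-24)**2) - 14*2 = (-12/5 + 48/5 + (4/5)*576) - 28 = (-12/5 + 48/5 + 2304/5) - 28 = 468 - 28 = 440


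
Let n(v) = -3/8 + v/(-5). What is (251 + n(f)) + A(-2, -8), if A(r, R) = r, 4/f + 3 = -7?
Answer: 49741/200 ≈ 248.71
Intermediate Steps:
f = -⅖ (f = 4/(-3 - 7) = 4/(-10) = 4*(-⅒) = -⅖ ≈ -0.40000)
n(v) = -3/8 - v/5 (n(v) = -3*⅛ + v*(-⅕) = -3/8 - v/5)
(251 + n(f)) + A(-2, -8) = (251 + (-3/8 - ⅕*(-⅖))) - 2 = (251 + (-3/8 + 2/25)) - 2 = (251 - 59/200) - 2 = 50141/200 - 2 = 49741/200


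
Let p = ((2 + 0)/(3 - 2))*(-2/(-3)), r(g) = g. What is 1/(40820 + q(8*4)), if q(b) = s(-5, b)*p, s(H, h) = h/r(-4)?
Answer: 3/122428 ≈ 2.4504e-5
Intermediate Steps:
s(H, h) = -h/4 (s(H, h) = h/(-4) = h*(-¼) = -h/4)
p = 4/3 (p = (2/1)*(-2*(-⅓)) = (2*1)*(⅔) = 2*(⅔) = 4/3 ≈ 1.3333)
q(b) = -b/3 (q(b) = -b/4*(4/3) = -b/3)
1/(40820 + q(8*4)) = 1/(40820 - 8*4/3) = 1/(40820 - ⅓*32) = 1/(40820 - 32/3) = 1/(122428/3) = 3/122428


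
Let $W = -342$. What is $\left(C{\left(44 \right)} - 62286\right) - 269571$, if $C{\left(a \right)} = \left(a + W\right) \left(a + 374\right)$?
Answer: $-456421$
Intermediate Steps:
$C{\left(a \right)} = \left(-342 + a\right) \left(374 + a\right)$ ($C{\left(a \right)} = \left(a - 342\right) \left(a + 374\right) = \left(-342 + a\right) \left(374 + a\right)$)
$\left(C{\left(44 \right)} - 62286\right) - 269571 = \left(\left(-127908 + 44^{2} + 32 \cdot 44\right) - 62286\right) - 269571 = \left(\left(-127908 + 1936 + 1408\right) - 62286\right) - 269571 = \left(-124564 - 62286\right) - 269571 = -186850 - 269571 = -456421$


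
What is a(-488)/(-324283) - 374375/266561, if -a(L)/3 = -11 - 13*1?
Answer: -121422640517/86441200763 ≈ -1.4047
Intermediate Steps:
a(L) = 72 (a(L) = -3*(-11 - 13*1) = -3*(-11 - 13) = -3*(-24) = 72)
a(-488)/(-324283) - 374375/266561 = 72/(-324283) - 374375/266561 = 72*(-1/324283) - 374375*1/266561 = -72/324283 - 374375/266561 = -121422640517/86441200763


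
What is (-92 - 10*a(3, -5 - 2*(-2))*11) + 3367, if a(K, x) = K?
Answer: 2945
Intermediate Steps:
(-92 - 10*a(3, -5 - 2*(-2))*11) + 3367 = (-92 - 10*3*11) + 3367 = (-92 - 30*11) + 3367 = (-92 - 330) + 3367 = -422 + 3367 = 2945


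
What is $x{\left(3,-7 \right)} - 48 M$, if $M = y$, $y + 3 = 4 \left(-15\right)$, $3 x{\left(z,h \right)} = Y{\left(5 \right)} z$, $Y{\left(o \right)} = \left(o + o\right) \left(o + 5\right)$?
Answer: $3124$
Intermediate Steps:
$Y{\left(o \right)} = 2 o \left(5 + o\right)$
$x{\left(z,h \right)} = \frac{100 z}{3}$ ($x{\left(z,h \right)} = \frac{2 \cdot 5 \left(5 + 5\right) z}{3} = \frac{2 \cdot 5 \cdot 10 z}{3} = \frac{100 z}{3}$)
$y = -63$ ($y = -3 + 4 \left(-15\right) = -3 - 60 = -63$)
$M = -63$
$x{\left(3,-7 \right)} - 48 M = \frac{100}{3} \cdot 3 - -3024 = 100 + 3024 = 3124$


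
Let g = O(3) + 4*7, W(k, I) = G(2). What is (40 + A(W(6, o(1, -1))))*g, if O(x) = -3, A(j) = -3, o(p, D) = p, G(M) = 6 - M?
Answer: 925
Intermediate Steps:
W(k, I) = 4 (W(k, I) = 6 - 1*2 = 6 - 2 = 4)
g = 25 (g = -3 + 4*7 = -3 + 28 = 25)
(40 + A(W(6, o(1, -1))))*g = (40 - 3)*25 = 37*25 = 925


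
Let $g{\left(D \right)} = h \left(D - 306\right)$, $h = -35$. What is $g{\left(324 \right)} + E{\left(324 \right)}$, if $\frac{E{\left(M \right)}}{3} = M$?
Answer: $342$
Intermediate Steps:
$g{\left(D \right)} = 10710 - 35 D$ ($g{\left(D \right)} = - 35 \left(D - 306\right) = - 35 \left(-306 + D\right) = 10710 - 35 D$)
$E{\left(M \right)} = 3 M$
$g{\left(324 \right)} + E{\left(324 \right)} = \left(10710 - 11340\right) + 3 \cdot 324 = \left(10710 - 11340\right) + 972 = -630 + 972 = 342$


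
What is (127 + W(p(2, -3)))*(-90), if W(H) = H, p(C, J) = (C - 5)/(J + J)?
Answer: -11475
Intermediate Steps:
p(C, J) = (-5 + C)/(2*J) (p(C, J) = (-5 + C)/((2*J)) = (-5 + C)*(1/(2*J)) = (-5 + C)/(2*J))
(127 + W(p(2, -3)))*(-90) = (127 + (1/2)*(-5 + 2)/(-3))*(-90) = (127 + (1/2)*(-1/3)*(-3))*(-90) = (127 + 1/2)*(-90) = (255/2)*(-90) = -11475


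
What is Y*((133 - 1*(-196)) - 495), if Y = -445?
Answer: 73870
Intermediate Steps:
Y*((133 - 1*(-196)) - 495) = -445*((133 - 1*(-196)) - 495) = -445*((133 + 196) - 495) = -445*(329 - 495) = -445*(-166) = 73870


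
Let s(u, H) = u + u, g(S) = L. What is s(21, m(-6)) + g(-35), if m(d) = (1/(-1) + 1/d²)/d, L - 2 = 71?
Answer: 115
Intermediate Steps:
L = 73 (L = 2 + 71 = 73)
g(S) = 73
m(d) = (-1 + d⁻²)/d (m(d) = (1*(-1) + 1/d²)/d = (-1 + d⁻²)/d)
s(u, H) = 2*u
s(21, m(-6)) + g(-35) = 2*21 + 73 = 42 + 73 = 115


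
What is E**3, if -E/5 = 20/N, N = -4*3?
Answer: 15625/27 ≈ 578.70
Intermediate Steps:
N = -12
E = 25/3 (E = -100/(-12) = -100*(-1)/12 = -5*(-5/3) = 25/3 ≈ 8.3333)
E**3 = (25/3)**3 = 15625/27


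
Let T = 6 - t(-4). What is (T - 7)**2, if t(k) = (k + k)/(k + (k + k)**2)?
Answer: 169/225 ≈ 0.75111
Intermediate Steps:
t(k) = 2*k/(k + 4*k**2) (t(k) = (2*k)/(k + (2*k)**2) = (2*k)/(k + 4*k**2) = 2*k/(k + 4*k**2))
T = 92/15 (T = 6 - 2/(1 + 4*(-4)) = 6 - 2/(1 - 16) = 6 - 2/(-15) = 6 - 2*(-1)/15 = 6 - 1*(-2/15) = 6 + 2/15 = 92/15 ≈ 6.1333)
(T - 7)**2 = (92/15 - 7)**2 = (-13/15)**2 = 169/225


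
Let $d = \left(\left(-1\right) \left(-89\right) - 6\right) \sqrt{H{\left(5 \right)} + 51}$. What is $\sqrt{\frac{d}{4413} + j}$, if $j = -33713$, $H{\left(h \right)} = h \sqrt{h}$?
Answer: $\frac{\sqrt{-656546144697 + 366279 \sqrt{51 + 5 \sqrt{5}}}}{4413} \approx 183.61 i$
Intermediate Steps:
$H{\left(h \right)} = h^{\frac{3}{2}}$
$d = 83 \sqrt{51 + 5 \sqrt{5}}$ ($d = \left(\left(-1\right) \left(-89\right) - 6\right) \sqrt{5^{\frac{3}{2}} + 51} = \left(89 - 6\right) \sqrt{5 \sqrt{5} + 51} = 83 \sqrt{51 + 5 \sqrt{5}} \approx 654.49$)
$\sqrt{\frac{d}{4413} + j} = \sqrt{\frac{83 \sqrt{51 + 5 \sqrt{5}}}{4413} - 33713} = \sqrt{-33713 + \frac{83 \sqrt{51 + 5 \sqrt{5}}}{4413}}$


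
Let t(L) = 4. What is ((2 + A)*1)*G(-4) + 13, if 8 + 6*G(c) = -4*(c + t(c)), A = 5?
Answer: 11/3 ≈ 3.6667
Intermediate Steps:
G(c) = -4 - 2*c/3 (G(c) = -4/3 + (-4*(c + 4))/6 = -4/3 + (-4*(4 + c))/6 = -4/3 + (-16 - 4*c)/6 = -4/3 + (-8/3 - 2*c/3) = -4 - 2*c/3)
((2 + A)*1)*G(-4) + 13 = ((2 + 5)*1)*(-4 - ⅔*(-4)) + 13 = (7*1)*(-4 + 8/3) + 13 = 7*(-4/3) + 13 = -28/3 + 13 = 11/3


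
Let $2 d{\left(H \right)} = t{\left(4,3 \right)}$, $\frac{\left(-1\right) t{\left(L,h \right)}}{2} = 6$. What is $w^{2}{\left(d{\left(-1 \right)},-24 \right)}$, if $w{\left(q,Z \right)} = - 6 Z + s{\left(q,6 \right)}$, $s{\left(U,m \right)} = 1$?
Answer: $21025$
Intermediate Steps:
$t{\left(L,h \right)} = -12$ ($t{\left(L,h \right)} = \left(-2\right) 6 = -12$)
$d{\left(H \right)} = -6$ ($d{\left(H \right)} = \frac{1}{2} \left(-12\right) = -6$)
$w{\left(q,Z \right)} = 1 - 6 Z$ ($w{\left(q,Z \right)} = - 6 Z + 1 = 1 - 6 Z$)
$w^{2}{\left(d{\left(-1 \right)},-24 \right)} = \left(1 - -144\right)^{2} = \left(1 + 144\right)^{2} = 145^{2} = 21025$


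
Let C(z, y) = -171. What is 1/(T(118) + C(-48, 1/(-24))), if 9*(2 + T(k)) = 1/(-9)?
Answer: -81/14014 ≈ -0.0057799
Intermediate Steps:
T(k) = -163/81 (T(k) = -2 + (⅑)/(-9) = -2 + (⅑)*(-⅑) = -2 - 1/81 = -163/81)
1/(T(118) + C(-48, 1/(-24))) = 1/(-163/81 - 171) = 1/(-14014/81) = -81/14014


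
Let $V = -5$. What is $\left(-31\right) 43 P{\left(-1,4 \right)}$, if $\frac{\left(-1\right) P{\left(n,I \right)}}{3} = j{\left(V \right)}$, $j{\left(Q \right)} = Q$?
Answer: $-19995$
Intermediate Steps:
$P{\left(n,I \right)} = 15$ ($P{\left(n,I \right)} = \left(-3\right) \left(-5\right) = 15$)
$\left(-31\right) 43 P{\left(-1,4 \right)} = \left(-31\right) 43 \cdot 15 = \left(-1333\right) 15 = -19995$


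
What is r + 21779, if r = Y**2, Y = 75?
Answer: 27404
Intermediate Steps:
r = 5625 (r = 75**2 = 5625)
r + 21779 = 5625 + 21779 = 27404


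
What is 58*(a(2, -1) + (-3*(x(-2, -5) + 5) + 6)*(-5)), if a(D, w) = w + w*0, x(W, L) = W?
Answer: 812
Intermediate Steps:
a(D, w) = w (a(D, w) = w + 0 = w)
58*(a(2, -1) + (-3*(x(-2, -5) + 5) + 6)*(-5)) = 58*(-1 + (-3*(-2 + 5) + 6)*(-5)) = 58*(-1 + (-3*3 + 6)*(-5)) = 58*(-1 + (-9 + 6)*(-5)) = 58*(-1 - 3*(-5)) = 58*(-1 + 15) = 58*14 = 812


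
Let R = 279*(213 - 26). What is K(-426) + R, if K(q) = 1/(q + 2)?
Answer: 22121351/424 ≈ 52173.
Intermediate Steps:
K(q) = 1/(2 + q)
R = 52173 (R = 279*187 = 52173)
K(-426) + R = 1/(2 - 426) + 52173 = 1/(-424) + 52173 = -1/424 + 52173 = 22121351/424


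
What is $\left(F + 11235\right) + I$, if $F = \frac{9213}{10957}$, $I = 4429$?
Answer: $\frac{171639661}{10957} \approx 15665.0$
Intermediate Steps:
$F = \frac{9213}{10957}$ ($F = 9213 \cdot \frac{1}{10957} = \frac{9213}{10957} \approx 0.84083$)
$\left(F + 11235\right) + I = \left(\frac{9213}{10957} + 11235\right) + 4429 = \frac{123111108}{10957} + 4429 = \frac{171639661}{10957}$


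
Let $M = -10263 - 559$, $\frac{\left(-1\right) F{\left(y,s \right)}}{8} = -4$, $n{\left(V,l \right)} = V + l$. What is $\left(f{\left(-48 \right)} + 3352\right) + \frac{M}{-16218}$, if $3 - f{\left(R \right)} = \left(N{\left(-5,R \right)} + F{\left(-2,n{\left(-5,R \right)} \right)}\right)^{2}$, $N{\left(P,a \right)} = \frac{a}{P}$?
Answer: $\frac{329449874}{202725} \approx 1625.1$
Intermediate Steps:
$F{\left(y,s \right)} = 32$ ($F{\left(y,s \right)} = \left(-8\right) \left(-4\right) = 32$)
$M = -10822$ ($M = -10263 - 559 = -10822$)
$f{\left(R \right)} = 3 - \left(32 - \frac{R}{5}\right)^{2}$ ($f{\left(R \right)} = 3 - \left(\frac{R}{-5} + 32\right)^{2} = 3 - \left(R \left(- \frac{1}{5}\right) + 32\right)^{2} = 3 - \left(- \frac{R}{5} + 32\right)^{2} = 3 - \left(32 - \frac{R}{5}\right)^{2}$)
$\left(f{\left(-48 \right)} + 3352\right) + \frac{M}{-16218} = \left(\left(3 - \frac{\left(-160 - 48\right)^{2}}{25}\right) + 3352\right) - \frac{10822}{-16218} = \left(\left(3 - \frac{\left(-208\right)^{2}}{25}\right) + 3352\right) - - \frac{5411}{8109} = \left(\left(3 - \frac{43264}{25}\right) + 3352\right) + \frac{5411}{8109} = \left(- \frac{43189}{25} + 3352\right) + \frac{5411}{8109} = \frac{40611}{25} + \frac{5411}{8109} = \frac{329449874}{202725}$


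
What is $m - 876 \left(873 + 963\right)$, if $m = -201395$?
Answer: $-1809731$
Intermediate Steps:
$m - 876 \left(873 + 963\right) = -201395 - 876 \left(873 + 963\right) = -201395 - 1608336 = -1809731$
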